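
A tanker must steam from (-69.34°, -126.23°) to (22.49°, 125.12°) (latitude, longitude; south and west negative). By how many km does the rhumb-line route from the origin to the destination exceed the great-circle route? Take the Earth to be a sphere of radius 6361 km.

673 km

Great circle: cos σ = sin φ₁ sin φ₂ + cos φ₁ cos φ₂ cos Δλ,  σ = 2.0512 rad → d_gc = 13047.9 km
Rhumb line: Δψ = +2.1053, q = Δφ/Δψ = 0.7613, d_rh = R√(Δφ²+q²Δλ²) = 13721.0 km
Excess = 13721.0 − 13047.9 = 673.1 ≈ 673 km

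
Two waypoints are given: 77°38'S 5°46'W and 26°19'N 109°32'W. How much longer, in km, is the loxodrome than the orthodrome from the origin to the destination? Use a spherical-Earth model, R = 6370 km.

Great circle: cos σ = sin φ₁ sin φ₂ + cos φ₁ cos φ₂ cos Δλ,  σ = 2.0700 rad → d_gc = 13185.9 km
Rhumb line: Δψ = +2.6988, q = Δφ/Δψ = 0.6722, d_rh = R√(Δφ²+q²Δλ²) = 13917.8 km
Excess = 13917.8 − 13185.9 = 731.9 ≈ 732 km

732 km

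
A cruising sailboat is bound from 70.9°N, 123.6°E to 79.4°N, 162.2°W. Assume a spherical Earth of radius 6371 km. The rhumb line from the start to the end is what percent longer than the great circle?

Great circle: σ = 0.3326 rad → d_gc = Rσ = 2118.7 km
Rhumb: Δφ = +0.1484, Δλ = +1.2950, Δψ = +0.5953, q = Δφ/Δψ = 0.2492 → d_rh = R√(Δφ²+q²Δλ²) = 2263.0 km
Excess = (2263.0 − 2118.7) / 2118.7 = 144.3 / 2118.7 = 6.81% ≈ 6.8%

6.8%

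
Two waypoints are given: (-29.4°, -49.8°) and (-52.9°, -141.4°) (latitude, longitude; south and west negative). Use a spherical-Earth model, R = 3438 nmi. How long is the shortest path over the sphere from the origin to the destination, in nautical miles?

4072 nmi

cos σ = sin φ₁ sin φ₂ + cos φ₁ cos φ₂ cos Δλ
      = sin(-29.40°)sin(-52.90°) + cos(-29.40°)cos(-52.90°)cos(-91.60°) = 0.3769
σ = 67.860° → d = Rσ = 3438·1.18439 = 4072 nmi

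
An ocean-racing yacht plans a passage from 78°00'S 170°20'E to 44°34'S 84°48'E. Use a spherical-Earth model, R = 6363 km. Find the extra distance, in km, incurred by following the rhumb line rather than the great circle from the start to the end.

Great circle: cos σ = sin φ₁ sin φ₂ + cos φ₁ cos φ₂ cos Δλ,  σ = 0.7983 rad → d_gc = 5079.5 km
Rhumb line: Δψ = +1.3821, q = Δφ/Δψ = 0.4222, d_rh = R√(Δφ²+q²Δλ²) = 5465.3 km
Excess = 5465.3 − 5079.5 = 385.8 ≈ 386 km

386 km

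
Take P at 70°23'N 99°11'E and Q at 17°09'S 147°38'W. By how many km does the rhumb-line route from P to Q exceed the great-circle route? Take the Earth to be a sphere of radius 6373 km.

Great circle: cos σ = sin φ₁ sin φ₂ + cos φ₁ cos φ₂ cos Δλ,  σ = 1.9867 rad → d_gc = 12661.5 km
Rhumb line: Δψ = -2.0591, q = Δφ/Δψ = 0.7420, d_rh = R√(Δφ²+q²Δλ²) = 13492.5 km
Excess = 13492.5 − 12661.5 = 831.0 ≈ 831 km

831 km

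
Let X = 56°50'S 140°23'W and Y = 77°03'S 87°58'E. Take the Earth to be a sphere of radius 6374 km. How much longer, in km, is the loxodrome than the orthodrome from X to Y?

Great circle: cos σ = sin φ₁ sin φ₂ + cos φ₁ cos φ₂ cos Δλ,  σ = 0.7461 rad → d_gc = 4755.9 km
Rhumb line: Δψ = -0.9647, q = Δφ/Δψ = 0.3658, d_rh = R√(Δφ²+q²Δλ²) = 5810.0 km
Excess = 5810.0 − 4755.9 = 1054.1 ≈ 1054 km

1054 km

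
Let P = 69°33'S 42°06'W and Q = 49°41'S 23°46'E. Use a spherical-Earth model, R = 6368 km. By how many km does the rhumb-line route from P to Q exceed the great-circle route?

175 km

Great circle: cos σ = sin φ₁ sin φ₂ + cos φ₁ cos φ₂ cos Δλ,  σ = 0.6320 rad → d_gc = 4024.5 km
Rhumb line: Δψ = +0.7106, q = Δφ/Δψ = 0.4880, d_rh = R√(Δφ²+q²Δλ²) = 4199.5 km
Excess = 4199.5 − 4024.5 = 175.0 ≈ 175 km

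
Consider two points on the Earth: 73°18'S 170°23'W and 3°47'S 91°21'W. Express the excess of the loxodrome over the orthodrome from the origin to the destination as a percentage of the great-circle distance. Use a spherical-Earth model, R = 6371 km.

4.1%

Great circle: σ = 1.4528 rad → d_gc = Rσ = 9255.6 km
Rhumb: Δφ = +1.2133, Δλ = +1.3794, Δψ = +1.8528, q = Δφ/Δψ = 0.6549 → d_rh = R√(Δφ²+q²Δλ²) = 9636.9 km
Excess = (9636.9 − 9255.6) / 9255.6 = 381.3 / 9255.6 = 4.12% ≈ 4.1%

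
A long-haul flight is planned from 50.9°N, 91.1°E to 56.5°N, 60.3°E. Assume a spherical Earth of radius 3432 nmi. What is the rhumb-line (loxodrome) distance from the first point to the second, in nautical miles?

1141 nmi

Rhumb course C = atan2(Δλ, Δψ) with Δψ = ln[tan(π/4+φ₂/2)/tan(π/4+φ₁/2)] = +0.1654, Δλ = -0.5376 → C = 287.10°
d = R·|Δφ| / |cos C| = 3432·0.09774 / 0.29409 = 1141 nmi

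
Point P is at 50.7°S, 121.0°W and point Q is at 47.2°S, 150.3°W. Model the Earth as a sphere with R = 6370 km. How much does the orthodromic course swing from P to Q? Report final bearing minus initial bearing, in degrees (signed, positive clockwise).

+22.3°

At departure: θ₁ = atan2(sin Δλ cos φ₂, cos φ₁ sin φ₂ − sin φ₁ cos φ₂ cos Δλ) = 268.93°
At arrival: θ₂ = atan2(sin Δλ cos φ₁, −cos φ₂ sin φ₁ + sin φ₂ cos φ₁ cos Δλ) = 291.24°
Δθ = θ₂ − θ₁ = +22.3°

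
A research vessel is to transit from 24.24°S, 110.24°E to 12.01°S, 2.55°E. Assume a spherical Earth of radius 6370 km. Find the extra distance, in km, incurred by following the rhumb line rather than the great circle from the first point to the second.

238 km

Great circle: cos σ = sin φ₁ sin φ₂ + cos φ₁ cos φ₂ cos Δλ,  σ = 1.7575 rad → d_gc = 11195.02 km
Rhumb line: Δψ = +0.2251, q = Δφ/Δψ = 0.9482, d_rh = R√(Δφ²+q²Δλ²) = 11433.48 km
Excess = 11433.48 − 11195.02 = 238.46 ≈ 238 km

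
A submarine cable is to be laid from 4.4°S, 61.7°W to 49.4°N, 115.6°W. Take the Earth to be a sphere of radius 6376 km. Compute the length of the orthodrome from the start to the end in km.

cos σ = sin φ₁ sin φ₂ + cos φ₁ cos φ₂ cos Δλ
      = sin(-4.40°)sin(49.40°) + cos(-4.40°)cos(49.40°)cos(-53.90°) = 0.3241
σ = 71.092° → d = Rσ = 6376·1.24079 = 7911 km

7911 km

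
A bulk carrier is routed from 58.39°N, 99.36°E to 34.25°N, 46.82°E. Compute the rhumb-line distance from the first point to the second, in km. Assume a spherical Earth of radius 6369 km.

4764 km

Rhumb course C = atan2(Δλ, Δψ) with Δψ = ln[tan(π/4+φ₂/2)/tan(π/4+φ₁/2)] = -0.6251, Δλ = -0.9170 → C = 235.72°
d = R·|Δφ| / |cos C| = 6369·0.42132 / 0.56329 = 4764 km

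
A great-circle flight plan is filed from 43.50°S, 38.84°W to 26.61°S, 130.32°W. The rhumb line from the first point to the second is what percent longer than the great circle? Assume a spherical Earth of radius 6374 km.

Great circle: σ = 1.2749 rad → d_gc = Rσ = 8126.4 km
Rhumb: Δφ = +0.2948, Δλ = -1.5966, Δψ = +0.3627, q = Δφ/Δψ = 0.8127 → d_rh = R√(Δφ²+q²Δλ²) = 8481.3 km
Excess = (8481.3 − 8126.4) / 8126.4 = 354.9 / 8126.4 = 4.37% ≈ 4.4%

4.4%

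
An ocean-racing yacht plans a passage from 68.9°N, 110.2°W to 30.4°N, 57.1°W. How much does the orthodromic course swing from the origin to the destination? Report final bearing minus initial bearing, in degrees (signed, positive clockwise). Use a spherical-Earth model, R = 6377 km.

At departure: θ₁ = atan2(sin Δλ cos φ₂, cos φ₁ sin φ₂ − sin φ₁ cos φ₂ cos Δλ) = 113.57°
At arrival: θ₂ = atan2(sin Δλ cos φ₁, −cos φ₂ sin φ₁ + sin φ₂ cos φ₁ cos Δλ) = 157.51°
Δθ = θ₂ − θ₁ = +43.9°

+43.9°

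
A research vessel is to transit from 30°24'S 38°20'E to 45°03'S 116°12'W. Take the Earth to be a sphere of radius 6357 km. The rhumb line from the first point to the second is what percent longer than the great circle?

21.1%

Great circle: σ = 1.7640 rad → d_gc = Rσ = 11213.8 km
Rhumb: Δφ = -0.2557, Δλ = -2.6971, Δψ = -0.3252, q = Δφ/Δψ = 0.7862 → d_rh = R√(Δφ²+q²Δλ²) = 13577.4 km
Excess = (13577.4 − 11213.8) / 11213.8 = 2363.6 / 11213.8 = 21.08% ≈ 21.1%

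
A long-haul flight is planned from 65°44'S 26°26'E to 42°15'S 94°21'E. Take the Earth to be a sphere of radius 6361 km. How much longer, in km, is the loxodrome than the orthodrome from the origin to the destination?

Great circle: cos σ = sin φ₁ sin φ₂ + cos φ₁ cos φ₂ cos Δλ,  σ = 0.7564 rad → d_gc = 4811.3 km
Rhumb line: Δψ = +0.7221, q = Δφ/Δψ = 0.5676, d_rh = R√(Δφ²+q²Δλ²) = 5011.3 km
Excess = 5011.3 − 4811.3 = 200.0 ≈ 200 km

200 km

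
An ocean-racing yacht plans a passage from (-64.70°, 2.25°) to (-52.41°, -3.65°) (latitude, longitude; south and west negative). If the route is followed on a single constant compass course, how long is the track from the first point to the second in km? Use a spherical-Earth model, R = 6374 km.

1408 km

Rhumb course C = atan2(Δλ, Δψ) with Δψ = ln[tan(π/4+φ₂/2)/tan(π/4+φ₁/2)] = +0.4163, Δλ = -0.1030 → C = 346.11°
d = R·|Δφ| / |cos C| = 6374·0.21450 / 0.97074 = 1408 km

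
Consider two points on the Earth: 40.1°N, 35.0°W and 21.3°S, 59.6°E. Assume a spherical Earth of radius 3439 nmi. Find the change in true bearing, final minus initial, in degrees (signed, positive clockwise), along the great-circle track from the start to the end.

At departure: θ₁ = atan2(sin Δλ cos φ₂, cos φ₁ sin φ₂ − sin φ₁ cos φ₂ cos Δλ) = 103.89°
At arrival: θ₂ = atan2(sin Δλ cos φ₁, −cos φ₂ sin φ₁ + sin φ₂ cos φ₁ cos Δλ) = 127.16°
Δθ = θ₂ − θ₁ = +23.3°

+23.3°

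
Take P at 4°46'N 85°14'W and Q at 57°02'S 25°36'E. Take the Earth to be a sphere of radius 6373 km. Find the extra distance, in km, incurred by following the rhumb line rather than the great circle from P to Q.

Great circle: cos σ = sin φ₁ sin φ₂ + cos φ₁ cos φ₂ cos Δλ,  σ = 1.8365 rad → d_gc = 11703.9 km
Rhumb line: Δψ = -1.3010, q = Δφ/Δψ = 0.8290, d_rh = R√(Δφ²+q²Δλ²) = 12317.0 km
Excess = 12317.0 − 11703.9 = 613.1 ≈ 613 km

613 km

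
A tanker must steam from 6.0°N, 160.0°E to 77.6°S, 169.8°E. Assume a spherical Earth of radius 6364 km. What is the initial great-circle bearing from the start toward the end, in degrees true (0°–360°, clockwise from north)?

177.9°

N = sin Δλ·cos φ₂ = +0.0365;  D = cos φ₁ sin φ₂ − sin φ₁ cos φ₂ cos Δλ = -0.9934
initial course = atan2(N, D) = 177.89°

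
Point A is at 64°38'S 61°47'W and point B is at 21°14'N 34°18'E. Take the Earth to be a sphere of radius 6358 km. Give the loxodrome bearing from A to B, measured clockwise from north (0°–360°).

41.9°

Meridional parts: M(φ₁)=-1.4914, M(φ₂)=+0.3794 → ΔM = +1.8708;  Δλ = +1.6770 rad
tan C = Δλ / ΔM = +0.8964 → C = 41.87°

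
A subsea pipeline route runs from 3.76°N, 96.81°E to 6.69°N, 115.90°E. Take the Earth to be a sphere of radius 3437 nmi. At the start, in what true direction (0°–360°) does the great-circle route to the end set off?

80.4°

θ = atan2( sin Δλ·cos φ₂ ,  cos φ₁ sin φ₂ − sin φ₁ cos φ₂ cos Δλ )
  = atan2(+0.3248, +0.0547) = 80.44°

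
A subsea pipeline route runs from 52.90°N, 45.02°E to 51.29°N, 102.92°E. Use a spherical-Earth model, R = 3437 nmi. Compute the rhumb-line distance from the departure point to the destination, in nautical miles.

2136 nmi

Δψ = ln[tan(π/4+φ₂/2)/tan(π/4+φ₁/2)] = -0.0457;  Δφ = -0.0281 rad,  Δλ = +1.0105 rad
q = Δφ/Δψ = 0.6143
d = R·√(Δφ² + q²Δλ²) = 3437·0.62138 = 2136 nmi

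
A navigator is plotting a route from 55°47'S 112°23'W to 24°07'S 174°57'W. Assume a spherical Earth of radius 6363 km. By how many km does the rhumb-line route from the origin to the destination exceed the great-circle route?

141 km

Great circle: cos σ = sin φ₁ sin φ₂ + cos φ₁ cos φ₂ cos Δλ,  σ = 0.9590 rad → d_gc = 6102.2 km
Rhumb line: Δψ = +0.7444, q = Δφ/Δψ = 0.7425, d_rh = R√(Δφ²+q²Δλ²) = 6243.6 km
Excess = 6243.6 − 6102.2 = 141.4 ≈ 141 km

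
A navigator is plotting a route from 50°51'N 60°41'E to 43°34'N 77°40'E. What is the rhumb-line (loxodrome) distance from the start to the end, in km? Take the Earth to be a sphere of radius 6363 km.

Rhumb course C = atan2(Δλ, Δψ) with Δψ = ln[tan(π/4+φ₂/2)/tan(π/4+φ₁/2)] = -0.1875, Δλ = +0.2964 → C = 122.32°
d = R·|Δφ| / |cos C| = 6363·0.12712 / 0.53467 = 1513 km

1513 km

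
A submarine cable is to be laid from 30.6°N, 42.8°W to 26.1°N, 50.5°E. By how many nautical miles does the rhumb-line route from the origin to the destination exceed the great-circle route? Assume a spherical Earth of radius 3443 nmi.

Great circle: cos σ = sin φ₁ sin φ₂ + cos φ₁ cos φ₂ cos Δλ,  σ = 1.3904 rad → d_gc = 4787.03 nmi
Rhumb line: Δψ = -0.0893, q = Δφ/Δψ = 0.8797, d_rh = R√(Δφ²+q²Δλ²) = 4939.52 nmi
Excess = 4939.52 − 4787.03 = 152.49 ≈ 152 nmi

152 nmi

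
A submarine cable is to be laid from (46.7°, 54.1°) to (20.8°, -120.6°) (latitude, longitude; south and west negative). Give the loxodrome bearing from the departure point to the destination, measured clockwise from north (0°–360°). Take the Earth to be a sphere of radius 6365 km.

259.7°

Δψ = ln[tan(π/4+φ₂/2)/tan(π/4+φ₁/2)] = -0.5527
Δλ = -3.0491 rad (taken the short way round)
course = atan2(Δλ, Δψ) = 259.73°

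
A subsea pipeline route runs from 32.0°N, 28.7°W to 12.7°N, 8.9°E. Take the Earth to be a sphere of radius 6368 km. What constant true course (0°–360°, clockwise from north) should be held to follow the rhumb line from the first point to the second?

Δψ = ln[tan(π/4+φ₂/2)/tan(π/4+φ₁/2)] = -0.3665
Δλ = +0.6562 rad (taken the short way round)
course = atan2(Δλ, Δψ) = 119.19°

119.2°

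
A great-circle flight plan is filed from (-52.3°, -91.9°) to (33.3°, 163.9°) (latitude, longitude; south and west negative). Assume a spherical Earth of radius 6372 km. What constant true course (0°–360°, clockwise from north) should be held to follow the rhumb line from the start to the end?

312.9°

Δψ = ln[tan(π/4+φ₂/2)/tan(π/4+φ₁/2)] = +1.6917
Δλ = -1.8186 rad (taken the short way round)
course = atan2(Δλ, Δψ) = 312.93°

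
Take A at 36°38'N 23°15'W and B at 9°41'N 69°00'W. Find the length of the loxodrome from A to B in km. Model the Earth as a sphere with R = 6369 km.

Δψ = ln[tan(π/4+φ₂/2)/tan(π/4+φ₁/2)] = -0.5182;  Δφ = -0.4704 rad,  Δλ = -0.7985 rad
q = Δφ/Δψ = 0.9077
d = R·√(Δφ² + q²Δλ²) = 6369·0.86406 = 5503 km

5503 km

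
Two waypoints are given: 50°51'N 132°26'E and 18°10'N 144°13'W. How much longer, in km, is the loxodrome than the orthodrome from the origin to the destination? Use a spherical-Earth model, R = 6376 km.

281 km

Great circle: cos σ = sin φ₁ sin φ₂ + cos φ₁ cos φ₂ cos Δλ,  σ = 1.2543 rad → d_gc = 7997.3 km
Rhumb line: Δψ = -0.7115, q = Δφ/Δψ = 0.8018, d_rh = R√(Δφ²+q²Δλ²) = 8278.6 km
Excess = 8278.6 − 7997.3 = 281.3 ≈ 281 km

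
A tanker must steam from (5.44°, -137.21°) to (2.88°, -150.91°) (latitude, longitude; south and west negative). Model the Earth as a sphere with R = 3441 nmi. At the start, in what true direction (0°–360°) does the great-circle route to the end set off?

θ = atan2( sin Δλ·cos φ₂ ,  cos φ₁ sin φ₂ − sin φ₁ cos φ₂ cos Δλ )
  = atan2(-0.2365, -0.0420) = 259.94°

259.9°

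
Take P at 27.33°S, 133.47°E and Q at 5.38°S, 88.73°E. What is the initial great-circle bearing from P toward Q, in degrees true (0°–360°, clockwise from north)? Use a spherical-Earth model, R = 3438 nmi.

289.0°

N = sin Δλ·cos φ₂ = -0.7008;  D = cos φ₁ sin φ₂ − sin φ₁ cos φ₂ cos Δλ = +0.2414
initial course = atan2(N, D) = 289.01°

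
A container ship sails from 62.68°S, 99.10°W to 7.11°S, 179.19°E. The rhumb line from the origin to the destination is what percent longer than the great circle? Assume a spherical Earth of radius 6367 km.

3.7%

Great circle: σ = 1.3942 rad → d_gc = Rσ = 8877.2 km
Rhumb: Δφ = +0.9699, Δλ = -1.4261, Δψ = +1.2901, q = Δφ/Δψ = 0.7518 → d_rh = R√(Δφ²+q²Δλ²) = 9204.8 km
Excess = (9204.8 − 8877.2) / 8877.2 = 327.6 / 8877.2 = 3.69% ≈ 3.7%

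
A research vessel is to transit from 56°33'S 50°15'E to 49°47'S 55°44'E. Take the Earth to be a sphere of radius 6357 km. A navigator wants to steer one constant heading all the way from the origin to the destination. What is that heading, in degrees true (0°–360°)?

Δψ = ln[tan(π/4+φ₂/2)/tan(π/4+φ₁/2)] = +0.1975
Δλ = +0.0957 rad (taken the short way round)
course = atan2(Δλ, Δψ) = 25.85°

25.9°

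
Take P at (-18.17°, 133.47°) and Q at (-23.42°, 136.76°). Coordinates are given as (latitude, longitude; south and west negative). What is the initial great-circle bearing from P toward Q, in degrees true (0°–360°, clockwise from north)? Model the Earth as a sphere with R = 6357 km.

θ = atan2( sin Δλ·cos φ₂ ,  cos φ₁ sin φ₂ − sin φ₁ cos φ₂ cos Δλ )
  = atan2(+0.0527, -0.0920) = 150.21°

150.2°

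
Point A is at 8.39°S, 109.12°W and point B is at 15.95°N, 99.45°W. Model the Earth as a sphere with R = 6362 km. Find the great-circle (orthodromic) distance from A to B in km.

Haversine: a = sin²(Δφ/2)+cos φ₁ cos φ₂ sin²(Δλ/2) = 0.05120;  σ = 2·atan2(√a,√(1−a))
σ = 26.156° → d = Rσ = 6362·0.45650 = 2904 km

2904 km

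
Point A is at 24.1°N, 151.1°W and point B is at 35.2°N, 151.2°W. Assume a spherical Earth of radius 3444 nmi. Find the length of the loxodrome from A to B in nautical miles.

Δψ = ln[tan(π/4+φ₂/2)/tan(π/4+φ₁/2)] = +0.2235;  Δφ = +0.1937 rad,  Δλ = -0.0017 rad
q = Δφ/Δψ = 0.8668
d = R·√(Δφ² + q²Δλ²) = 3444·0.19374 = 667 nmi

667 nmi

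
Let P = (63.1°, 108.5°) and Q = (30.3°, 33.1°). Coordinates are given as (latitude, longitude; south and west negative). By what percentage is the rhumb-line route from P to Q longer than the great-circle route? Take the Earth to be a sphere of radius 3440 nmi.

4.4%

Great circle: σ = 0.9903 rad → d_gc = Rσ = 3406.8 nmi
Rhumb: Δφ = -0.5725, Δλ = -1.3160, Δψ = -0.8753, q = Δφ/Δψ = 0.6540 → d_rh = R√(Δφ²+q²Δλ²) = 3555.9 nmi
Excess = (3555.9 − 3406.8) / 3406.8 = 149.1 / 3406.8 = 4.38% ≈ 4.4%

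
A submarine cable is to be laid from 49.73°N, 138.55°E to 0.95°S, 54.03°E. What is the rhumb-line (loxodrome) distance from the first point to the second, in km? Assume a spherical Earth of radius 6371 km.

9909 km

Δψ = ln[tan(π/4+φ₂/2)/tan(π/4+φ₁/2)] = -1.0200;  Δφ = -0.8845 rad,  Δλ = -1.4752 rad
q = Δφ/Δψ = 0.8672
d = R·√(Δφ² + q²Δλ²) = 6371·1.55531 = 9909 km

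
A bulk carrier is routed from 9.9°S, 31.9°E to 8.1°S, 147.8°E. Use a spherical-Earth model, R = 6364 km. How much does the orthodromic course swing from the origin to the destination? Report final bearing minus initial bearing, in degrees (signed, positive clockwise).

Initial bearing θ₁ = atan2(sin Δλ cos φ₂, cos φ₁ sin φ₂ − sin φ₁ cos φ₂ cos Δλ) = 103.46°
Final bearing θ₂ = (initial bearing from the destination back to the start) + 180° = 75.40°
Δθ = θ₂ − θ₁ = -28.1°

-28.1°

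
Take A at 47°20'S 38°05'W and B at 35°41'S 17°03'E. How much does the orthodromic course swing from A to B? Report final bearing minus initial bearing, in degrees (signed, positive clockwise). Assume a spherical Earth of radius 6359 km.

-38.4°

At departure: θ₁ = atan2(sin Δλ cos φ₂, cos φ₁ sin φ₂ − sin φ₁ cos φ₂ cos Δλ) = 94.62°
At arrival: θ₂ = atan2(sin Δλ cos φ₁, −cos φ₂ sin φ₁ + sin φ₂ cos φ₁ cos Δλ) = 56.27°
Δθ = θ₂ − θ₁ = -38.4°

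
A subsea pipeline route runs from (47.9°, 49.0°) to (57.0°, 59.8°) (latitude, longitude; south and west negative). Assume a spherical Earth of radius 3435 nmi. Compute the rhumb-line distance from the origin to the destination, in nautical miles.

Δψ = ln[tan(π/4+φ₂/2)/tan(π/4+φ₁/2)] = +0.2618;  Δφ = +0.1588 rad,  Δλ = +0.1885 rad
q = Δφ/Δψ = 0.6066
d = R·√(Δφ² + q²Δλ²) = 3435·0.19571 = 672 nmi

672 nmi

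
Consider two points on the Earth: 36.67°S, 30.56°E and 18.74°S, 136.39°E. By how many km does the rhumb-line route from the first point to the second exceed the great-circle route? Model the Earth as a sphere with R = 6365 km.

Great circle: cos σ = sin φ₁ sin φ₂ + cos φ₁ cos φ₂ cos Δλ,  σ = 1.5861 rad → d_gc = 10095.7 km
Rhumb line: Δψ = +0.3557, q = Δφ/Δψ = 0.8797, d_rh = R√(Δφ²+q²Δλ²) = 10532.6 km
Excess = 10532.6 − 10095.7 = 436.9 ≈ 437 km

437 km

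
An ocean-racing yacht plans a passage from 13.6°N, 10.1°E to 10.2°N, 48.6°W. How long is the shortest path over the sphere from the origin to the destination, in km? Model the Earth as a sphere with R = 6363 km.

Haversine: a = sin²(Δφ/2)+cos φ₁ cos φ₂ sin²(Δλ/2) = 0.23069;  σ = 2·atan2(√a,√(1−a))
σ = 57.411° → d = Rσ = 6363·1.00201 = 6376 km

6376 km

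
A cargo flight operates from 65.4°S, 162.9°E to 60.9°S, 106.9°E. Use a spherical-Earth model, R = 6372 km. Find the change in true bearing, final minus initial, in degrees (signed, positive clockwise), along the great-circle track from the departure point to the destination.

At departure: θ₁ = atan2(sin Δλ cos φ₂, cos φ₁ sin φ₂ − sin φ₁ cos φ₂ cos Δλ) = 253.89°
At arrival: θ₂ = atan2(sin Δλ cos φ₁, −cos φ₂ sin φ₁ + sin φ₂ cos φ₁ cos Δλ) = 304.68°
Δθ = θ₂ − θ₁ = +50.8°

+50.8°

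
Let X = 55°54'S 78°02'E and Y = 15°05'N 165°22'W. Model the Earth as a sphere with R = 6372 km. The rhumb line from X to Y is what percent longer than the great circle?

Great circle: σ = 2.0464 rad → d_gc = Rσ = 13039.6 km
Rhumb: Δφ = +1.2389, Δλ = +2.0351, Δψ = +1.4483, q = Δφ/Δψ = 0.8554 → d_rh = R√(Δφ²+q²Δλ²) = 13614.8 km
Excess = (13614.8 − 13039.6) / 13039.6 = 575.2 / 13039.6 = 4.41% ≈ 4.4%

4.4%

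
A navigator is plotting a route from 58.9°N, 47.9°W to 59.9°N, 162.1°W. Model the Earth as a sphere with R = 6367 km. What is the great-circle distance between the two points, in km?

5624 km

Haversine: a = sin²(Δφ/2)+cos φ₁ cos φ₂ sin²(Δλ/2) = 0.18269;  σ = 2·atan2(√a,√(1−a))
σ = 50.609° → d = Rσ = 6367·0.88329 = 5624 km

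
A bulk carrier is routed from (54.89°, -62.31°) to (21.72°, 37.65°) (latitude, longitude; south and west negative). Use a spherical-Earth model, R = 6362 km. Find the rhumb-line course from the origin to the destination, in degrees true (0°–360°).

113.6°

Meridional parts: M(φ₁)=+1.1509, M(φ₂)=+0.3885 → ΔM = -0.7624;  Δλ = +1.7446 rad
tan C = Δλ / ΔM = -2.2884 → C = 113.60°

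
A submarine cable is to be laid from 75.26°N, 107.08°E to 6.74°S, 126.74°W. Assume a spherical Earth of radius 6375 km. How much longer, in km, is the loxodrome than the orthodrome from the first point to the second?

1312 km

Great circle: cos σ = sin φ₁ sin φ₂ + cos φ₁ cos φ₂ cos Δλ,  σ = 1.8366 rad → d_gc = 11708.2 km
Rhumb line: Δψ = -2.1632, q = Δφ/Δψ = 0.6616, d_rh = R√(Δφ²+q²Δλ²) = 13019.9 km
Excess = 13019.9 − 11708.2 = 1311.7 ≈ 1312 km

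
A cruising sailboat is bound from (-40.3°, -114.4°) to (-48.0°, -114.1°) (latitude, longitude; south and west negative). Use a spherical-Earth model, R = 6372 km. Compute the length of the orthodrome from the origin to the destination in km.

Haversine: a = sin²(Δφ/2)+cos φ₁ cos φ₂ sin²(Δλ/2) = 0.00451;  σ = 2·atan2(√a,√(1−a))
σ = 7.703° → d = Rσ = 6372·0.13444 = 857 km

857 km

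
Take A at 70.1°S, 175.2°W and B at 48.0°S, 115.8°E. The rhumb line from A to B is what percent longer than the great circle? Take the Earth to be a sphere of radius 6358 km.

4.7%

Great circle: σ = 0.6755 rad → d_gc = Rσ = 4294.9 km
Rhumb: Δφ = +0.3857, Δλ = -1.2043, Δψ = +0.7831, q = Δφ/Δψ = 0.4926 → d_rh = R√(Δφ²+q²Δλ²) = 4498.8 km
Excess = (4498.8 − 4294.9) / 4294.9 = 203.9 / 4294.9 = 4.747% ≈ 4.7%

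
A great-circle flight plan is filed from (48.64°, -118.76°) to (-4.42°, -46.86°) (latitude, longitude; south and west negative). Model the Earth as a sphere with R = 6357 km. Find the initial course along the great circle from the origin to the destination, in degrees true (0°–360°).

106.6°

θ = atan2( sin Δλ·cos φ₂ ,  cos φ₁ sin φ₂ − sin φ₁ cos φ₂ cos Δλ )
  = atan2(+0.9477, -0.2834) = 106.65°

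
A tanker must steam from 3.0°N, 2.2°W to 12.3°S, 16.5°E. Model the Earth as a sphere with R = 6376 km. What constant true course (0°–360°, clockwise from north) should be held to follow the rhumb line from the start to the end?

129.5°

Δψ = ln[tan(π/4+φ₂/2)/tan(π/4+φ₁/2)] = -0.2687
Δλ = +0.3264 rad (taken the short way round)
course = atan2(Δλ, Δψ) = 129.47°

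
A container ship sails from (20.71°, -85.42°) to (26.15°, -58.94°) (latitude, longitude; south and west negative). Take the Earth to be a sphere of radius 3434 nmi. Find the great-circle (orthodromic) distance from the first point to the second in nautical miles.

1489 nmi

Haversine: a = sin²(Δφ/2)+cos φ₁ cos φ₂ sin²(Δλ/2) = 0.04630;  σ = 2·atan2(√a,√(1−a))
σ = 24.850° → d = Rσ = 3434·0.43372 = 1489 nmi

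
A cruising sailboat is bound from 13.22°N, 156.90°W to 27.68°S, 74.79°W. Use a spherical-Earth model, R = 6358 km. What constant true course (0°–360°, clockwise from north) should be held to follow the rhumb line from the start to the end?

117.2°

Δψ = ln[tan(π/4+φ₂/2)/tan(π/4+φ₁/2)] = -0.7359
Δλ = +1.4331 rad (taken the short way round)
course = atan2(Δλ, Δψ) = 117.18°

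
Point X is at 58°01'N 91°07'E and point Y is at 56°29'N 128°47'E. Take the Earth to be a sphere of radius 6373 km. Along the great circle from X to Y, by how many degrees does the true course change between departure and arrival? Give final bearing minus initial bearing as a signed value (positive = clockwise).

Initial bearing θ₁ = atan2(sin Δλ cos φ₂, cos φ₁ sin φ₂ − sin φ₁ cos φ₂ cos Δλ) = 78.14°
Final bearing θ₂ = (initial bearing from the destination back to the start) + 180° = 110.16°
Δθ = θ₂ − θ₁ = +32.0°

+32.0°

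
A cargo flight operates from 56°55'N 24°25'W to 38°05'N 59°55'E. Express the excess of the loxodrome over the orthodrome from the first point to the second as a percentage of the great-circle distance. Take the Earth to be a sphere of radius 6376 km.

Great circle: σ = 0.9773 rad → d_gc = Rσ = 6231.5 km
Rhumb: Δφ = -0.3287, Δλ = +1.4719, Δψ = -0.4942, q = Δφ/Δψ = 0.6652 → d_rh = R√(Δφ²+q²Δλ²) = 6584.8 km
Excess = (6584.8 − 6231.5) / 6231.5 = 353.3 / 6231.5 = 5.67% ≈ 5.7%

5.7%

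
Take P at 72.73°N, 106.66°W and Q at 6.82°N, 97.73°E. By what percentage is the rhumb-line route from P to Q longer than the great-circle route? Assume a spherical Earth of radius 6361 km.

22.3%

Great circle: σ = 1.7265 rad → d_gc = Rσ = 10982.2 km
Rhumb: Δφ = -1.1503, Δλ = -2.7159, Δψ = -1.7655, q = Δφ/Δψ = 0.6516 → d_rh = R√(Δφ²+q²Δλ²) = 13425.9 km
Excess = (13425.9 − 10982.2) / 10982.2 = 2443.7 / 10982.2 = 22.251% ≈ 22.3%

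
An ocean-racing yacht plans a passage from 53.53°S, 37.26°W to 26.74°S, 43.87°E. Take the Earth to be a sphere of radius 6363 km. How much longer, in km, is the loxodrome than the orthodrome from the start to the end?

Great circle: cos σ = sin φ₁ sin φ₂ + cos φ₁ cos φ₂ cos Δλ,  σ = 1.1111 rad → d_gc = 7069.9 km
Rhumb line: Δψ = +0.6257, q = Δφ/Δψ = 0.7473, d_rh = R√(Δφ²+q²Δλ²) = 7361.3 km
Excess = 7361.3 − 7069.9 = 291.4 ≈ 291 km

291 km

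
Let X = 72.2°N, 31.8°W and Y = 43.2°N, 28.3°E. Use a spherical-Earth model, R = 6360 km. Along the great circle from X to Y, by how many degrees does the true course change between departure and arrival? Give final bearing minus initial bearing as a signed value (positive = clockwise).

At departure: θ₁ = atan2(sin Δλ cos φ₂, cos φ₁ sin φ₂ − sin φ₁ cos φ₂ cos Δλ) = 102.21°
At arrival: θ₂ = atan2(sin Δλ cos φ₁, −cos φ₂ sin φ₁ + sin φ₂ cos φ₁ cos Δλ) = 155.80°
Δθ = θ₂ − θ₁ = +53.6°

+53.6°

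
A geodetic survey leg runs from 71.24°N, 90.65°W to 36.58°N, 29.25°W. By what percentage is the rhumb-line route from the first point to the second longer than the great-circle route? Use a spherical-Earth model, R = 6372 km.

Great circle: σ = 0.8122 rad → d_gc = Rσ = 5175.3 km
Rhumb: Δφ = -0.6049, Δλ = +1.0716, Δψ = -1.1138, q = Δφ/Δψ = 0.5431 → d_rh = R√(Δφ²+q²Δλ²) = 5349.0 km
Excess = (5349.0 − 5175.3) / 5175.3 = 173.7 / 5175.3 = 3.36% ≈ 3.4%

3.4%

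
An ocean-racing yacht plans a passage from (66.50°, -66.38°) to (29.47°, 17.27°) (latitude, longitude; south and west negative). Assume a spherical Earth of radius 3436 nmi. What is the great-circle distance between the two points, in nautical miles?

3639 nmi

cos σ = sin φ₁ sin φ₂ + cos φ₁ cos φ₂ cos Δλ
      = sin(66.50°)sin(29.47°) + cos(66.50°)cos(29.47°)cos(83.65°) = 0.4896
σ = 60.688° → d = Rσ = 3436·1.05921 = 3639 nmi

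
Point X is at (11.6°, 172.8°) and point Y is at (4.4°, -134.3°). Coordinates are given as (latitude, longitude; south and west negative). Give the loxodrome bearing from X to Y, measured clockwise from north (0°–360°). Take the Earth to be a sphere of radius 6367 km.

97.8°

Δψ = ln[tan(π/4+φ₂/2)/tan(π/4+φ₁/2)] = -0.1270
Δλ = +0.9233 rad (taken the short way round)
course = atan2(Δλ, Δψ) = 97.83°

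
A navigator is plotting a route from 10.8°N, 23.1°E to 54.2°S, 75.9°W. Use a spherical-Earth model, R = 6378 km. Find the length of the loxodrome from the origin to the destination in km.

Δψ = ln[tan(π/4+φ₂/2)/tan(π/4+φ₁/2)] = -1.3198;  Δφ = -1.1345 rad,  Δλ = -1.7279 rad
q = Δφ/Δψ = 0.8596
d = R·√(Δφ² + q²Δλ²) = 6378·1.86898 = 11920 km

11920 km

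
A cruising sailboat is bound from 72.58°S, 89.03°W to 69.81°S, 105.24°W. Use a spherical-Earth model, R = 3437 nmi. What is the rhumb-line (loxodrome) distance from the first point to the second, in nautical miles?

354 nmi

Δψ = ln[tan(π/4+φ₂/2)/tan(π/4+φ₁/2)] = +0.1502;  Δφ = +0.0483 rad,  Δλ = -0.2829 rad
q = Δφ/Δψ = 0.3218
d = R·√(Δφ² + q²Δλ²) = 3437·0.10308 = 354 nmi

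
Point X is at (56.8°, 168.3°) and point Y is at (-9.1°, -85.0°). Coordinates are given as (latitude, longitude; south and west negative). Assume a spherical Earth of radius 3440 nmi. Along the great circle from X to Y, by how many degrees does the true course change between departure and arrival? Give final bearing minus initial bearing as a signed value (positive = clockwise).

Initial bearing θ₁ = atan2(sin Δλ cos φ₂, cos φ₁ sin φ₂ − sin φ₁ cos φ₂ cos Δλ) = 80.94°
Final bearing θ₂ = (initial bearing from the destination back to the start) + 180° = 146.80°
Δθ = θ₂ − θ₁ = +65.9°

+65.9°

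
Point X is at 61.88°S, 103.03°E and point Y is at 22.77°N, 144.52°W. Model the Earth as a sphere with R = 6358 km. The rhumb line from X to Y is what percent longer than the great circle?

4.2%

Great circle: σ = 2.1029 rad → d_gc = Rσ = 13369.9 km
Rhumb: Δφ = +1.4774, Δλ = +1.9626, Δψ = +1.7928, q = Δφ/Δψ = 0.8241 → d_rh = R√(Δφ²+q²Δλ²) = 13927.6 km
Excess = (13927.6 − 13369.9) / 13369.9 = 557.7 / 13369.9 = 4.17% ≈ 4.2%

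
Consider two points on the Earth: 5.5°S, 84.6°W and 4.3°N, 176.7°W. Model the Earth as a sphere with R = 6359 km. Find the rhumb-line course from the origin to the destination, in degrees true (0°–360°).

Δψ = ln[tan(π/4+φ₂/2)/tan(π/4+φ₁/2)] = +0.1713
Δλ = -1.6074 rad (taken the short way round)
course = atan2(Δλ, Δψ) = 276.08°

276.1°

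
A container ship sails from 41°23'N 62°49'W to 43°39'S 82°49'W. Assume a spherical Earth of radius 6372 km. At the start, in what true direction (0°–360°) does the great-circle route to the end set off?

194.3°

N = sin Δλ·cos φ₂ = -0.2475;  D = cos φ₁ sin φ₂ − sin φ₁ cos φ₂ cos Δλ = -0.9674
initial course = atan2(N, D) = 194.35°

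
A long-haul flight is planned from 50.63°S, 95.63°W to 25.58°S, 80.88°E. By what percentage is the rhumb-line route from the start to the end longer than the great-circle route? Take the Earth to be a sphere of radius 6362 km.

Great circle: σ = 1.8104 rad → d_gc = Rσ = 11517.7 km
Rhumb: Δφ = +0.4372, Δλ = +3.0807, Δψ = +0.5658, q = Δφ/Δψ = 0.7727 → d_rh = R√(Δφ²+q²Δλ²) = 15397.2 km
Excess = (15397.2 − 11517.7) / 11517.7 = 3879.5 / 11517.7 = 33.68% ≈ 33.7%

33.7%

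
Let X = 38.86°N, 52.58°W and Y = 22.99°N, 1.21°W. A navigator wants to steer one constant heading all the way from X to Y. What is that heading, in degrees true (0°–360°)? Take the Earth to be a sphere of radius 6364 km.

Δψ = ln[tan(π/4+φ₂/2)/tan(π/4+φ₁/2)] = -0.3247
Δλ = +0.8966 rad (taken the short way round)
course = atan2(Δλ, Δψ) = 109.91°

109.9°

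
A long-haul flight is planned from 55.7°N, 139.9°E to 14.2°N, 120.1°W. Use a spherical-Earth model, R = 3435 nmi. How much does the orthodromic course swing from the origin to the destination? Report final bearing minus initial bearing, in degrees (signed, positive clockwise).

Initial bearing θ₁ = atan2(sin Δλ cos φ₂, cos φ₁ sin φ₂ − sin φ₁ cos φ₂ cos Δλ) = 73.80°
Final bearing θ₂ = (initial bearing from the destination back to the start) + 180° = 146.07°
Δθ = θ₂ − θ₁ = +72.3°

+72.3°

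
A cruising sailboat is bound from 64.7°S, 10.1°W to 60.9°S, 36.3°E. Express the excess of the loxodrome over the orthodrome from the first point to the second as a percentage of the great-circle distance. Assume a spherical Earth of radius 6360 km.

Great circle: σ = 0.3673 rad → d_gc = Rσ = 2336.2 km
Rhumb: Δφ = +0.0663, Δλ = +0.8098, Δψ = +0.1453, q = Δφ/Δψ = 0.4564 → d_rh = R√(Δφ²+q²Δλ²) = 2388.1 km
Excess = (2388.1 − 2336.2) / 2336.2 = 51.9 / 2336.2 = 2.22% ≈ 2.2%

2.2%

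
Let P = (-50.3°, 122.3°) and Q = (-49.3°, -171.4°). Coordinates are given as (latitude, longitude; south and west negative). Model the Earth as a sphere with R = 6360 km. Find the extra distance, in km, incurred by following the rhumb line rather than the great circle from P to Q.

Great circle: cos σ = sin φ₁ sin φ₂ + cos φ₁ cos φ₂ cos Δλ,  σ = 0.7216 rad → d_gc = 4589.5 km
Rhumb line: Δψ = +0.0270, q = Δφ/Δψ = 0.6454, d_rh = R√(Δφ²+q²Δλ²) = 4751.3 km
Excess = 4751.3 − 4589.5 = 161.8 ≈ 162 km

162 km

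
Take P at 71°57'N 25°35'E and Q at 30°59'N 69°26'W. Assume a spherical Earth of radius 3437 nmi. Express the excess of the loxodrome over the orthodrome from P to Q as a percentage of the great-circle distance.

8.3%

Great circle: σ = 1.0858 rad → d_gc = Rσ = 3731.8 nmi
Rhumb: Δφ = -0.7150, Δλ = -1.6584, Δψ = -1.2707, q = Δφ/Δψ = 0.5627 → d_rh = R√(Δφ²+q²Δλ²) = 4040.5 nmi
Excess = (4040.5 − 3731.8) / 3731.8 = 308.7 / 3731.8 = 8.27% ≈ 8.3%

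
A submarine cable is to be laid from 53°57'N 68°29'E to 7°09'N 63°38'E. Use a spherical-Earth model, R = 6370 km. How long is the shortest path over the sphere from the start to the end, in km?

Haversine: a = sin²(Δφ/2)+cos φ₁ cos φ₂ sin²(Δλ/2) = 0.15877;  σ = 2·atan2(√a,√(1−a))
σ = 46.964° → d = Rσ = 6370·0.81968 = 5221 km

5221 km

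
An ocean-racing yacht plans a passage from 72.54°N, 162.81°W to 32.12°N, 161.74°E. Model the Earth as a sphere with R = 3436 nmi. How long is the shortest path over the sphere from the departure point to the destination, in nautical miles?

2664 nmi

Haversine: a = sin²(Δφ/2)+cos φ₁ cos φ₂ sin²(Δλ/2) = 0.14290;  σ = 2·atan2(√a,√(1−a))
σ = 44.422° → d = Rσ = 3436·0.77531 = 2664 nmi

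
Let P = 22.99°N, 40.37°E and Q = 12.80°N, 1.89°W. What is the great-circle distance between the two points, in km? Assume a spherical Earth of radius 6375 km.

4599 km

cos σ = sin φ₁ sin φ₂ + cos φ₁ cos φ₂ cos Δλ
      = sin(22.99°)sin(12.80°) + cos(22.99°)cos(12.80°)cos(-42.26°) = 0.7509
σ = 41.330° → d = Rσ = 6375·0.72135 = 4599 km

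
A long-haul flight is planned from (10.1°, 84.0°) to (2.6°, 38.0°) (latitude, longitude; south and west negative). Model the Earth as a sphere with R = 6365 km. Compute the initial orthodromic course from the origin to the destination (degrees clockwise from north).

θ = atan2( sin Δλ·cos φ₂ ,  cos φ₁ sin φ₂ − sin φ₁ cos φ₂ cos Δλ )
  = atan2(-0.7186, -0.0770) = 263.88°

263.9°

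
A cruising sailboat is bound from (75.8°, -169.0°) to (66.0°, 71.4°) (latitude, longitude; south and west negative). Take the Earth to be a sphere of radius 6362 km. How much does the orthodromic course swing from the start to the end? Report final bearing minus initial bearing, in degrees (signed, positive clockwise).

At departure: θ₁ = atan2(sin Δλ cos φ₂, cos φ₁ sin φ₂ − sin φ₁ cos φ₂ cos Δλ) = 319.82°
At arrival: θ₂ = atan2(sin Δλ cos φ₁, −cos φ₂ sin φ₁ + sin φ₂ cos φ₁ cos Δλ) = 202.90°
Δθ = θ₂ − θ₁ = -116.9°

-116.9°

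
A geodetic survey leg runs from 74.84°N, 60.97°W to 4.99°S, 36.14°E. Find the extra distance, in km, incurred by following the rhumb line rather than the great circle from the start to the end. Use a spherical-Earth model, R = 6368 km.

Great circle: cos σ = sin φ₁ sin φ₂ + cos φ₁ cos φ₂ cos Δλ,  σ = 1.6873 rad → d_gc = 10744.5 km
Rhumb line: Δψ = -2.1041, q = Δφ/Δψ = 0.6622, d_rh = R√(Δφ²+q²Δλ²) = 11393.1 km
Excess = 11393.1 − 10744.5 = 648.6 ≈ 649 km

649 km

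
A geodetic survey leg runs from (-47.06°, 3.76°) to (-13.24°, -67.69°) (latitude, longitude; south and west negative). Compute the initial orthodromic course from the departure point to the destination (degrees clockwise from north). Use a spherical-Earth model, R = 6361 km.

θ = atan2( sin Δλ·cos φ₂ ,  cos φ₁ sin φ₂ − sin φ₁ cos φ₂ cos Δλ )
  = atan2(-0.9228, +0.0707) = 274.38°

274.4°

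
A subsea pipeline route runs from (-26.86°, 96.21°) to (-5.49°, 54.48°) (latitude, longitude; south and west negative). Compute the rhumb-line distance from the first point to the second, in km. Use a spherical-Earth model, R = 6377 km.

Δψ = ln[tan(π/4+φ₂/2)/tan(π/4+φ₁/2)] = +0.3910;  Δφ = +0.3730 rad,  Δλ = -0.7283 rad
q = Δφ/Δψ = 0.9539
d = R·√(Δφ² + q²Δλ²) = 6377·0.78853 = 5028 km

5028 km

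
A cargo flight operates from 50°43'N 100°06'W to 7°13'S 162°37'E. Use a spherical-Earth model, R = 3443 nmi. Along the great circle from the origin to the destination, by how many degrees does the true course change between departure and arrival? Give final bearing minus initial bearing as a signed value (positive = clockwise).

At departure: θ₁ = atan2(sin Δλ cos φ₂, cos φ₁ sin φ₂ − sin φ₁ cos φ₂ cos Δλ) = 271.04°
At arrival: θ₂ = atan2(sin Δλ cos φ₁, −cos φ₂ sin φ₁ + sin φ₂ cos φ₁ cos Δλ) = 219.65°
Δθ = θ₂ − θ₁ = -51.4°

-51.4°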